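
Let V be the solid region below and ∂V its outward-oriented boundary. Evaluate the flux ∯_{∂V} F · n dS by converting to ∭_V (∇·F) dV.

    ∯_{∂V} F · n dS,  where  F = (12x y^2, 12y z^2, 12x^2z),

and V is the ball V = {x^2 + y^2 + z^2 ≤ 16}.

By the divergence theorem,

    ∯_{∂V} F · n dS = ∭_V (∇ · F) dV.

Compute the divergence:
    ∇ · F = ∂F_x/∂x + ∂F_y/∂y + ∂F_z/∂z = 12y^2 + 12z^2 + 12x^2 = 12x^2 + 12y^2 + 12z^2.

In spherical coordinates, x = ρ sin(φ) cos(θ), y = ρ sin(φ) sin(θ), z = ρ cos(φ), dV = ρ^2 sin(φ) dρ dφ dθ, with 0 ≤ ρ ≤ 4, 0 ≤ φ ≤ π, 0 ≤ θ ≤ 2π.

The integrand, after substitution and multiplying by the volume element, becomes (12ρ^2) · ρ^2 sin(φ), so

    ∭_V (∇·F) dV = ∫_0^{2π} ∫_0^{π} ∫_0^{4} (12ρ^2) · ρ^2 sin(φ) dρ dφ dθ.

Inner (ρ from 0 to 4): 12288sin(φ)/5.
Middle (φ from 0 to π): 24576/5.
Outer (θ from 0 to 2π): 49152π/5.

Therefore ∯_{∂V} F · n dS = 49152π/5.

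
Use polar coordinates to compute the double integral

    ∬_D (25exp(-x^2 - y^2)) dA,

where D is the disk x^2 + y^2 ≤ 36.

The region D is 0 ≤ r ≤ 6, 0 ≤ θ ≤ 2π in polar coordinates, where x = r cos(θ), y = r sin(θ), and dA = r dr dθ.

Under the substitution, the integrand becomes 25exp(-r^2), so

    ∬_D (25exp(-x^2 - y^2)) dA = ∫_{0}^{2π} ∫_{0}^{6} (25exp(-r^2)) · r dr dθ.

Inner integral (in r): ∫_{0}^{6} (25exp(-r^2)) · r dr = 25/2 - 25exp(-36)/2.

Outer integral (in θ): ∫_{0}^{2π} (25/2 - 25exp(-36)/2) dθ = -25π exp(-36) + 25π.

Therefore ∬_D (25exp(-x^2 - y^2)) dA = -25π exp(-36) + 25π.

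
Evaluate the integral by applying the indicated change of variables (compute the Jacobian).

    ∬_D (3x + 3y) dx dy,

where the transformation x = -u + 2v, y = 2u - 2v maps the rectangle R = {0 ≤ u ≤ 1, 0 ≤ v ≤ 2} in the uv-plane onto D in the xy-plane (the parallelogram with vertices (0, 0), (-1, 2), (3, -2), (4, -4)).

Compute the Jacobian determinant of (x, y) with respect to (u, v):

    ∂(x,y)/∂(u,v) = | -1  2 | = (-1)(-2) - (2)(2) = -2.
                   | 2  -2 |

Its absolute value is |J| = 2 (the area scaling factor).

Substituting x = -u + 2v, y = 2u - 2v into the integrand,

    3x + 3y → 3u,

so the integral becomes

    ∬_R (3u) · |J| du dv = ∫_0^1 ∫_0^2 (6u) dv du.

Inner (v): 12u.
Outer (u): 6.

Therefore ∬_D (3x + 3y) dx dy = 6.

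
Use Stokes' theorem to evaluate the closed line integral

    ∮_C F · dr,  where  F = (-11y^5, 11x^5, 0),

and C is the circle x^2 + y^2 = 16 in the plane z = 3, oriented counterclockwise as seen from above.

Let S be the flat disk x^2 + y^2 ≤ 16 in the plane z = 3, with upward unit normal n̂ = ẑ. By Stokes' theorem,

    ∮_C F · dr = ∬_S (∇ × F) · n̂ dS = ∬_D (curl F)_z dA,

where D is the disk x^2 + y^2 ≤ 16.

Compute the curl of F = (-11y^5, 11x^5, 0):
    (∇ × F)_x = ∂F_z/∂y - ∂F_y/∂z = 0,
    (∇ × F)_y = ∂F_x/∂z - ∂F_z/∂x = 0,
    (∇ × F)_z = ∂F_y/∂x - ∂F_x/∂y = 55x^4 + 55y^4.

On z = 3, (curl F)_z = 55x^4 + 55y^4.

Convert to polar (x = r cos θ, y = r sin θ, dA = r dr dθ); the integrand becomes 55r^4(sin(θ)^4 + cos(θ)^4), so

    ∬_D (curl F)_z dA = ∫_0^{2π} ∫_0^{4} (55r^4(sin(θ)^4 + cos(θ)^4)) · r dr dθ.

Inner (r from 0 to 4): 112640sin(θ)^4/3 + 112640cos(θ)^4/3.
Outer (θ from 0 to 2π): 56320π.

Therefore ∮_C F · dr = 56320π.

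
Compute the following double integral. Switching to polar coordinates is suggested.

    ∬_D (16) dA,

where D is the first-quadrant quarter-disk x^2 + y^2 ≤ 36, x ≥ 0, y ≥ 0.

The region D is 0 ≤ r ≤ 6, 0 ≤ θ ≤ π/2 in polar coordinates, where x = r cos(θ), y = r sin(θ), and dA = r dr dθ.

Under the substitution, the integrand becomes 16, so

    ∬_D (16) dA = ∫_{0}^{π/2} ∫_{0}^{6} (16) · r dr dθ.

Inner integral (in r): ∫_{0}^{6} (16) · r dr = 288.

Outer integral (in θ): ∫_{0}^{π/2} (288) dθ = 144π.

Therefore ∬_D (16) dA = 144π.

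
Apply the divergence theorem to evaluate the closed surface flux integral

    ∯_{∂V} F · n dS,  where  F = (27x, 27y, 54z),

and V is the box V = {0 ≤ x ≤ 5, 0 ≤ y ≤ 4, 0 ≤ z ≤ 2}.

By the divergence theorem,

    ∯_{∂V} F · n dS = ∭_V (∇ · F) dV.

Compute the divergence:
    ∇ · F = ∂F_x/∂x + ∂F_y/∂y + ∂F_z/∂z = 27 + 27 + 54 = 108.

V is a rectangular box, so dV = dx dy dz with 0 ≤ x ≤ 5, 0 ≤ y ≤ 4, 0 ≤ z ≤ 2.

Integrate (108) over V as an iterated integral:

    ∭_V (∇·F) dV = ∫_0^{5} ∫_0^{4} ∫_0^{2} (108) dz dy dx.

Inner (z from 0 to 2): 216.
Middle (y from 0 to 4): 864.
Outer (x from 0 to 5): 4320.

Therefore ∯_{∂V} F · n dS = 4320.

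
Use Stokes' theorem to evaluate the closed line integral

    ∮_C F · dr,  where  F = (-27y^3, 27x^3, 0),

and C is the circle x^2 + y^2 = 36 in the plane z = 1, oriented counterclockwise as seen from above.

Let S be the flat disk x^2 + y^2 ≤ 36 in the plane z = 1, with upward unit normal n̂ = ẑ. By Stokes' theorem,

    ∮_C F · dr = ∬_S (∇ × F) · n̂ dS = ∬_D (curl F)_z dA,

where D is the disk x^2 + y^2 ≤ 36.

Compute the curl of F = (-27y^3, 27x^3, 0):
    (∇ × F)_x = ∂F_z/∂y - ∂F_y/∂z = 0,
    (∇ × F)_y = ∂F_x/∂z - ∂F_z/∂x = 0,
    (∇ × F)_z = ∂F_y/∂x - ∂F_x/∂y = 81x^2 + 81y^2.

On z = 1, (curl F)_z = 81x^2 + 81y^2.

Convert to polar (x = r cos θ, y = r sin θ, dA = r dr dθ); the integrand becomes 81r^2, so

    ∬_D (curl F)_z dA = ∫_0^{2π} ∫_0^{6} (81r^2) · r dr dθ.

Inner (r from 0 to 6): 26244.
Outer (θ from 0 to 2π): 52488π.

Therefore ∮_C F · dr = 52488π.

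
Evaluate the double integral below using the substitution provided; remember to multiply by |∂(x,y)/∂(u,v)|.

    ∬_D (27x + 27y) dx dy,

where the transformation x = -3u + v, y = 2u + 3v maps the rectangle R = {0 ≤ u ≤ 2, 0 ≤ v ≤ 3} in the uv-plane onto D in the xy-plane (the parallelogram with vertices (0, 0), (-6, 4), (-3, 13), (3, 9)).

Compute the Jacobian determinant of (x, y) with respect to (u, v):

    ∂(x,y)/∂(u,v) = | -3  1 | = (-3)(3) - (1)(2) = -11.
                   | 2  3 |

Its absolute value is |J| = 11 (the area scaling factor).

Substituting x = -3u + v, y = 2u + 3v into the integrand,

    27x + 27y → -27u + 108v,

so the integral becomes

    ∬_R (-27u + 108v) · |J| du dv = ∫_0^2 ∫_0^3 (-297u + 1188v) dv du.

Inner (v): 5346 - 891u.
Outer (u): 8910.

Therefore ∬_D (27x + 27y) dx dy = 8910.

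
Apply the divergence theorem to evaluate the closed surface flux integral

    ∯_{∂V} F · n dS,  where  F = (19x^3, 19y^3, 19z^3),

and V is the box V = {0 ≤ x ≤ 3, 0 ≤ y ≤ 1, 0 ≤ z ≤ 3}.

By the divergence theorem,

    ∯_{∂V} F · n dS = ∭_V (∇ · F) dV.

Compute the divergence:
    ∇ · F = ∂F_x/∂x + ∂F_y/∂y + ∂F_z/∂z = 57x^2 + 57y^2 + 57z^2.

V is a rectangular box, so dV = dx dy dz with 0 ≤ x ≤ 3, 0 ≤ y ≤ 1, 0 ≤ z ≤ 3.

Integrate (57x^2 + 57y^2 + 57z^2) over V as an iterated integral:

    ∭_V (∇·F) dV = ∫_0^{3} ∫_0^{1} ∫_0^{3} (57x^2 + 57y^2 + 57z^2) dz dy dx.

Inner (z from 0 to 3): 171x^2 + 171y^2 + 513.
Middle (y from 0 to 1): 171x^2 + 570.
Outer (x from 0 to 3): 3249.

Therefore ∯_{∂V} F · n dS = 3249.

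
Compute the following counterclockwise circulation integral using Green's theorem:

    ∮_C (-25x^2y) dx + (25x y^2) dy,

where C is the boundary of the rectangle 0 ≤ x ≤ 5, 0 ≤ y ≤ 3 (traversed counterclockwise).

Green's theorem converts the closed line integral into a double integral over the enclosed region D:

    ∮_C P dx + Q dy = ∬_D (∂Q/∂x - ∂P/∂y) dA.

Here P = -25x^2y, Q = 25x y^2, so

    ∂Q/∂x = 25y^2,    ∂P/∂y = -25x^2,
    ∂Q/∂x - ∂P/∂y = 25x^2 + 25y^2.

D is the region 0 ≤ x ≤ 5, 0 ≤ y ≤ 3. Evaluating the double integral:

    ∬_D (25x^2 + 25y^2) dA = ∫_0^{5} ∫_0^{3} (25x^2 + 25y^2) dy dx.

Inner (y from 0 to 3): 75x^2 + 225.
Outer (x from 0 to 5): 4250.

Therefore ∮_C P dx + Q dy = 4250.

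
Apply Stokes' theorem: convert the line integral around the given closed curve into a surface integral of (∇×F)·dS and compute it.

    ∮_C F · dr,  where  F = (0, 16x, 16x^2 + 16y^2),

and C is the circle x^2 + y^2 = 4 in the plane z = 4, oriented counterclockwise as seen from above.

Let S be the flat disk x^2 + y^2 ≤ 4 in the plane z = 4, with upward unit normal n̂ = ẑ. By Stokes' theorem,

    ∮_C F · dr = ∬_S (∇ × F) · n̂ dS = ∬_D (curl F)_z dA,

where D is the disk x^2 + y^2 ≤ 4.

Compute the curl of F = (0, 16x, 16x^2 + 16y^2):
    (∇ × F)_x = ∂F_z/∂y - ∂F_y/∂z = 32y,
    (∇ × F)_y = ∂F_x/∂z - ∂F_z/∂x = -32x,
    (∇ × F)_z = ∂F_y/∂x - ∂F_x/∂y = 16.

On z = 4, (curl F)_z = 16.

Convert to polar (x = r cos θ, y = r sin θ, dA = r dr dθ); the integrand becomes 16, so

    ∬_D (curl F)_z dA = ∫_0^{2π} ∫_0^{2} (16) · r dr dθ.

Inner (r from 0 to 2): 32.
Outer (θ from 0 to 2π): 64π.

Therefore ∮_C F · dr = 64π.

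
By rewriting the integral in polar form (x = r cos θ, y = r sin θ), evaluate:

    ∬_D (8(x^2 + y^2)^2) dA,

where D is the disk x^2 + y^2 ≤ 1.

The region D is 0 ≤ r ≤ 1, 0 ≤ θ ≤ 2π in polar coordinates, where x = r cos(θ), y = r sin(θ), and dA = r dr dθ.

Under the substitution, the integrand becomes 8r^4, so

    ∬_D (8(x^2 + y^2)^2) dA = ∫_{0}^{2π} ∫_{0}^{1} (8r^4) · r dr dθ.

Inner integral (in r): ∫_{0}^{1} (8r^4) · r dr = 4/3.

Outer integral (in θ): ∫_{0}^{2π} (4/3) dθ = 8π/3.

Therefore ∬_D (8(x^2 + y^2)^2) dA = 8π/3.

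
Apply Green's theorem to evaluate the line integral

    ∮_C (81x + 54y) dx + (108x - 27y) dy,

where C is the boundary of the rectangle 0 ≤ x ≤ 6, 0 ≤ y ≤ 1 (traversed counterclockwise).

Green's theorem converts the closed line integral into a double integral over the enclosed region D:

    ∮_C P dx + Q dy = ∬_D (∂Q/∂x - ∂P/∂y) dA.

Here P = 81x + 54y, Q = 108x - 27y, so

    ∂Q/∂x = 108,    ∂P/∂y = 54,
    ∂Q/∂x - ∂P/∂y = 54.

D is the region 0 ≤ x ≤ 6, 0 ≤ y ≤ 1. Evaluating the double integral:

    ∬_D (54) dA = ∫_0^{6} ∫_0^{1} (54) dy dx.

Inner (y from 0 to 1): 54.
Outer (x from 0 to 6): 324.

Therefore ∮_C P dx + Q dy = 324.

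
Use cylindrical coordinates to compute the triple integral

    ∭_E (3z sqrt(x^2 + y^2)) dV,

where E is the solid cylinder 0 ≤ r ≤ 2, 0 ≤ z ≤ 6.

In cylindrical coordinates, x = r cos(θ), y = r sin(θ), z = z, and dV = r dr dθ dz.

The integrand becomes 3r z, so

    ∭_E (3z sqrt(x^2 + y^2)) dV = ∫_{0}^{2π} ∫_{0}^{2} ∫_{0}^{6} (3r z) · r dz dr dθ.

Inner (z): 54r^2.
Middle (r from 0 to 2): 144.
Outer (θ): 288π.

Therefore the triple integral equals 288π.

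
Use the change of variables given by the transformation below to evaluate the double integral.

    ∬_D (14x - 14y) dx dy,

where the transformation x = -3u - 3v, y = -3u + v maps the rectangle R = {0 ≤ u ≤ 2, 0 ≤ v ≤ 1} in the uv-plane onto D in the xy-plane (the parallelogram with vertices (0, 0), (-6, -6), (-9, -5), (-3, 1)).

Compute the Jacobian determinant of (x, y) with respect to (u, v):

    ∂(x,y)/∂(u,v) = | -3  -3 | = (-3)(1) - (-3)(-3) = -12.
                   | -3  1 |

Its absolute value is |J| = 12 (the area scaling factor).

Substituting x = -3u - 3v, y = -3u + v into the integrand,

    14x - 14y → -56v,

so the integral becomes

    ∬_R (-56v) · |J| du dv = ∫_0^2 ∫_0^1 (-672v) dv du.

Inner (v): -336.
Outer (u): -672.

Therefore ∬_D (14x - 14y) dx dy = -672.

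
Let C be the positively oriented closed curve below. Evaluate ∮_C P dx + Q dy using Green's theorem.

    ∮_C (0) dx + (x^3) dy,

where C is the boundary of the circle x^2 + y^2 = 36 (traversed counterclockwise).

Green's theorem converts the closed line integral into a double integral over the enclosed region D:

    ∮_C P dx + Q dy = ∬_D (∂Q/∂x - ∂P/∂y) dA.

Here P = 0, Q = x^3, so

    ∂Q/∂x = 3x^2,    ∂P/∂y = 0,
    ∂Q/∂x - ∂P/∂y = 3x^2.

D is the region x^2 + y^2 ≤ 36. Evaluating the double integral:

In polar coordinates (x = r cos θ, y = r sin θ, dA = r dr dθ) the integrand becomes 3r^2cos(θ)^2, so

    ∬_D (3x^2) dA = ∫_0^{2π} ∫_0^{6} (3r^2cos(θ)^2) · r dr dθ.

Inner (r from 0 to 6): 972cos(θ)^2.
Outer (θ from 0 to 2π): 972π.

Therefore ∮_C P dx + Q dy = 972π.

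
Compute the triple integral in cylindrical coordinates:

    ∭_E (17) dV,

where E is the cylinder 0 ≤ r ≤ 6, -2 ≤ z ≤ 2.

In cylindrical coordinates, x = r cos(θ), y = r sin(θ), z = z, and dV = r dr dθ dz.

The integrand becomes 17, so

    ∭_E (17) dV = ∫_{0}^{2π} ∫_{0}^{6} ∫_{-2}^{2} (17) · r dz dr dθ.

Inner (z): 68r.
Middle (r from 0 to 6): 1224.
Outer (θ): 2448π.

Therefore the triple integral equals 2448π.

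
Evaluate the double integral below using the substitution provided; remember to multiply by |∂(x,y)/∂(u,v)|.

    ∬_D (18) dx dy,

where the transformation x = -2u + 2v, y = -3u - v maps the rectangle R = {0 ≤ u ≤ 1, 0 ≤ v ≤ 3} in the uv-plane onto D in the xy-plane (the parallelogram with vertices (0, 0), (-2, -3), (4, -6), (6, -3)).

Compute the Jacobian determinant of (x, y) with respect to (u, v):

    ∂(x,y)/∂(u,v) = | -2  2 | = (-2)(-1) - (2)(-3) = 8.
                   | -3  -1 |

Its absolute value is |J| = 8 (the area scaling factor).

Substituting x = -2u + 2v, y = -3u - v into the integrand,

    18 → 18,

so the integral becomes

    ∬_R (18) · |J| du dv = ∫_0^1 ∫_0^3 (144) dv du.

Inner (v): 432.
Outer (u): 432.

Therefore ∬_D (18) dx dy = 432.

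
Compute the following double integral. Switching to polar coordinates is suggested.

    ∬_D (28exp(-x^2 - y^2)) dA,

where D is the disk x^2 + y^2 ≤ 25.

The region D is 0 ≤ r ≤ 5, 0 ≤ θ ≤ 2π in polar coordinates, where x = r cos(θ), y = r sin(θ), and dA = r dr dθ.

Under the substitution, the integrand becomes 28exp(-r^2), so

    ∬_D (28exp(-x^2 - y^2)) dA = ∫_{0}^{2π} ∫_{0}^{5} (28exp(-r^2)) · r dr dθ.

Inner integral (in r): ∫_{0}^{5} (28exp(-r^2)) · r dr = 14 - 14exp(-25).

Outer integral (in θ): ∫_{0}^{2π} (14 - 14exp(-25)) dθ = -28π exp(-25) + 28π.

Therefore ∬_D (28exp(-x^2 - y^2)) dA = -28π exp(-25) + 28π.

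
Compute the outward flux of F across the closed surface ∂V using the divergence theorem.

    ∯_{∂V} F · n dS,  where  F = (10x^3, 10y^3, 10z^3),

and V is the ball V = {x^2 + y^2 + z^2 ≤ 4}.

By the divergence theorem,

    ∯_{∂V} F · n dS = ∭_V (∇ · F) dV.

Compute the divergence:
    ∇ · F = ∂F_x/∂x + ∂F_y/∂y + ∂F_z/∂z = 30x^2 + 30y^2 + 30z^2.

In spherical coordinates, x = ρ sin(φ) cos(θ), y = ρ sin(φ) sin(θ), z = ρ cos(φ), dV = ρ^2 sin(φ) dρ dφ dθ, with 0 ≤ ρ ≤ 2, 0 ≤ φ ≤ π, 0 ≤ θ ≤ 2π.

The integrand, after substitution and multiplying by the volume element, becomes (30ρ^2) · ρ^2 sin(φ), so

    ∭_V (∇·F) dV = ∫_0^{2π} ∫_0^{π} ∫_0^{2} (30ρ^2) · ρ^2 sin(φ) dρ dφ dθ.

Inner (ρ from 0 to 2): 192sin(φ).
Middle (φ from 0 to π): 384.
Outer (θ from 0 to 2π): 768π.

Therefore ∯_{∂V} F · n dS = 768π.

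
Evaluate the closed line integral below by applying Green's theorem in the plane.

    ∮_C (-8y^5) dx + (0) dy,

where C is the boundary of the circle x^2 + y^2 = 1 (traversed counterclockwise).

Green's theorem converts the closed line integral into a double integral over the enclosed region D:

    ∮_C P dx + Q dy = ∬_D (∂Q/∂x - ∂P/∂y) dA.

Here P = -8y^5, Q = 0, so

    ∂Q/∂x = 0,    ∂P/∂y = -40y^4,
    ∂Q/∂x - ∂P/∂y = 40y^4.

D is the region x^2 + y^2 ≤ 1. Evaluating the double integral:

In polar coordinates (x = r cos θ, y = r sin θ, dA = r dr dθ) the integrand becomes 40r^4sin(θ)^4, so

    ∬_D (40y^4) dA = ∫_0^{2π} ∫_0^{1} (40r^4sin(θ)^4) · r dr dθ.

Inner (r from 0 to 1): 20sin(θ)^4/3.
Outer (θ from 0 to 2π): 5π.

Therefore ∮_C P dx + Q dy = 5π.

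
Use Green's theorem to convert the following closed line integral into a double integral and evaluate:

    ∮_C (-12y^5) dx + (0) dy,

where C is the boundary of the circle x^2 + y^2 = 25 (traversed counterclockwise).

Green's theorem converts the closed line integral into a double integral over the enclosed region D:

    ∮_C P dx + Q dy = ∬_D (∂Q/∂x - ∂P/∂y) dA.

Here P = -12y^5, Q = 0, so

    ∂Q/∂x = 0,    ∂P/∂y = -60y^4,
    ∂Q/∂x - ∂P/∂y = 60y^4.

D is the region x^2 + y^2 ≤ 25. Evaluating the double integral:

In polar coordinates (x = r cos θ, y = r sin θ, dA = r dr dθ) the integrand becomes 60r^4sin(θ)^4, so

    ∬_D (60y^4) dA = ∫_0^{2π} ∫_0^{5} (60r^4sin(θ)^4) · r dr dθ.

Inner (r from 0 to 5): 156250sin(θ)^4.
Outer (θ from 0 to 2π): 234375π/2.

Therefore ∮_C P dx + Q dy = 234375π/2.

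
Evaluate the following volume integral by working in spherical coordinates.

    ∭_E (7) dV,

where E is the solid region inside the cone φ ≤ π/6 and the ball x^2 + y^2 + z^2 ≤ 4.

In spherical coordinates, x = ρ sin(φ) cos(θ), y = ρ sin(φ) sin(θ), z = ρ cos(φ), and dV = ρ^2 sin(φ) dρ dφ dθ.

The integrand becomes 7, so

    ∭_E (7) dV = ∫_{0}^{2π} ∫_{0}^{π/6} ∫_{0}^{2} (7) · ρ^2 sin(φ) dρ dφ dθ.

Inner (ρ): 56sin(φ)/3.
Middle (φ): 56/3 - 28sqrt(3)/3.
Outer (θ): 56π (2 - sqrt(3))/3.

Therefore the triple integral equals 56π (2 - sqrt(3))/3.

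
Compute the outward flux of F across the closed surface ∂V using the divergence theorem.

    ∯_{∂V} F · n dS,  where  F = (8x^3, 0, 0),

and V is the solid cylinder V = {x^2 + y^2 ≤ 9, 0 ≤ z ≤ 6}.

By the divergence theorem,

    ∯_{∂V} F · n dS = ∭_V (∇ · F) dV.

Compute the divergence:
    ∇ · F = ∂F_x/∂x + ∂F_y/∂y + ∂F_z/∂z = 24x^2 + 0 + 0 = 24x^2.

In cylindrical coordinates, x = r cos(θ), y = r sin(θ), z = z, dV = r dr dθ dz, with 0 ≤ r ≤ 3, 0 ≤ θ ≤ 2π, 0 ≤ z ≤ 6.

The integrand, after substitution and multiplying by the volume element, becomes (24r^2cos(θ)^2) · r, so

    ∭_V (∇·F) dV = ∫_0^{2π} ∫_0^{3} ∫_0^{6} (24r^2cos(θ)^2) · r dz dr dθ.

Inner (z from 0 to 6): 144r^3cos(θ)^2.
Middle (r from 0 to 3): 2916cos(θ)^2.
Outer (θ from 0 to 2π): 2916π.

Therefore ∯_{∂V} F · n dS = 2916π.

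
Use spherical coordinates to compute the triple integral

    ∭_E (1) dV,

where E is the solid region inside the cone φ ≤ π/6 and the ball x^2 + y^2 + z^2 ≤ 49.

In spherical coordinates, x = ρ sin(φ) cos(θ), y = ρ sin(φ) sin(θ), z = ρ cos(φ), and dV = ρ^2 sin(φ) dρ dφ dθ.

The integrand becomes 1, so

    ∭_E (1) dV = ∫_{0}^{2π} ∫_{0}^{π/6} ∫_{0}^{7} (1) · ρ^2 sin(φ) dρ dφ dθ.

Inner (ρ): 343sin(φ)/3.
Middle (φ): 343/3 - 343sqrt(3)/6.
Outer (θ): 343π (2 - sqrt(3))/3.

Therefore the triple integral equals 343π (2 - sqrt(3))/3.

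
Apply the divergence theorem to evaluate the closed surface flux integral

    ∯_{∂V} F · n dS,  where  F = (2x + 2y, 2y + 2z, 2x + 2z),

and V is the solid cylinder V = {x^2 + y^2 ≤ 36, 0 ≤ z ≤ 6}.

By the divergence theorem,

    ∯_{∂V} F · n dS = ∭_V (∇ · F) dV.

Compute the divergence:
    ∇ · F = ∂F_x/∂x + ∂F_y/∂y + ∂F_z/∂z = 2 + 2 + 2 = 6.

In cylindrical coordinates, x = r cos(θ), y = r sin(θ), z = z, dV = r dr dθ dz, with 0 ≤ r ≤ 6, 0 ≤ θ ≤ 2π, 0 ≤ z ≤ 6.

The integrand, after substitution and multiplying by the volume element, becomes (6) · r, so

    ∭_V (∇·F) dV = ∫_0^{2π} ∫_0^{6} ∫_0^{6} (6) · r dz dr dθ.

Inner (z from 0 to 6): 36r.
Middle (r from 0 to 6): 648.
Outer (θ from 0 to 2π): 1296π.

Therefore ∯_{∂V} F · n dS = 1296π.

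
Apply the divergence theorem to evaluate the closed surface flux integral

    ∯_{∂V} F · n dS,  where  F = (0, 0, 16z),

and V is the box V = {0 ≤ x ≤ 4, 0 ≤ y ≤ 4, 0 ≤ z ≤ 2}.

By the divergence theorem,

    ∯_{∂V} F · n dS = ∭_V (∇ · F) dV.

Compute the divergence:
    ∇ · F = ∂F_x/∂x + ∂F_y/∂y + ∂F_z/∂z = 0 + 0 + 16 = 16.

V is a rectangular box, so dV = dx dy dz with 0 ≤ x ≤ 4, 0 ≤ y ≤ 4, 0 ≤ z ≤ 2.

Integrate (16) over V as an iterated integral:

    ∭_V (∇·F) dV = ∫_0^{4} ∫_0^{4} ∫_0^{2} (16) dz dy dx.

Inner (z from 0 to 2): 32.
Middle (y from 0 to 4): 128.
Outer (x from 0 to 4): 512.

Therefore ∯_{∂V} F · n dS = 512.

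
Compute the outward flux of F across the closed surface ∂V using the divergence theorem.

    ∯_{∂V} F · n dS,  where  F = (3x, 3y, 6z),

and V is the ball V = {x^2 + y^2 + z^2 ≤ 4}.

By the divergence theorem,

    ∯_{∂V} F · n dS = ∭_V (∇ · F) dV.

Compute the divergence:
    ∇ · F = ∂F_x/∂x + ∂F_y/∂y + ∂F_z/∂z = 3 + 3 + 6 = 12.

In spherical coordinates, x = ρ sin(φ) cos(θ), y = ρ sin(φ) sin(θ), z = ρ cos(φ), dV = ρ^2 sin(φ) dρ dφ dθ, with 0 ≤ ρ ≤ 2, 0 ≤ φ ≤ π, 0 ≤ θ ≤ 2π.

The integrand, after substitution and multiplying by the volume element, becomes (12) · ρ^2 sin(φ), so

    ∭_V (∇·F) dV = ∫_0^{2π} ∫_0^{π} ∫_0^{2} (12) · ρ^2 sin(φ) dρ dφ dθ.

Inner (ρ from 0 to 2): 32sin(φ).
Middle (φ from 0 to π): 64.
Outer (θ from 0 to 2π): 128π.

Therefore ∯_{∂V} F · n dS = 128π.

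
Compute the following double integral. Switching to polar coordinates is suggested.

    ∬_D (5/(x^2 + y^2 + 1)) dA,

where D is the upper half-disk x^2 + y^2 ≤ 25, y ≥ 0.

The region D is 0 ≤ r ≤ 5, 0 ≤ θ ≤ π in polar coordinates, where x = r cos(θ), y = r sin(θ), and dA = r dr dθ.

Under the substitution, the integrand becomes 5/(r^2 + 1), so

    ∬_D (5/(x^2 + y^2 + 1)) dA = ∫_{0}^{π} ∫_{0}^{5} (5/(r^2 + 1)) · r dr dθ.

Inner integral (in r): ∫_{0}^{5} (5/(r^2 + 1)) · r dr = 5log(26)/2.

Outer integral (in θ): ∫_{0}^{π} (5log(26)/2) dθ = 5π log(26)/2.

Therefore ∬_D (5/(x^2 + y^2 + 1)) dA = 5π log(26)/2.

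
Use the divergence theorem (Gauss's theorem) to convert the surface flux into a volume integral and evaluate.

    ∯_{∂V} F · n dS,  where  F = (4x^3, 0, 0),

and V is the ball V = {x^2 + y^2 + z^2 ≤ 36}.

By the divergence theorem,

    ∯_{∂V} F · n dS = ∭_V (∇ · F) dV.

Compute the divergence:
    ∇ · F = ∂F_x/∂x + ∂F_y/∂y + ∂F_z/∂z = 12x^2 + 0 + 0 = 12x^2.

In spherical coordinates, x = ρ sin(φ) cos(θ), y = ρ sin(φ) sin(θ), z = ρ cos(φ), dV = ρ^2 sin(φ) dρ dφ dθ, with 0 ≤ ρ ≤ 6, 0 ≤ φ ≤ π, 0 ≤ θ ≤ 2π.

The integrand, after substitution and multiplying by the volume element, becomes (12ρ^2sin(φ)^2cos(θ)^2) · ρ^2 sin(φ), so

    ∭_V (∇·F) dV = ∫_0^{2π} ∫_0^{π} ∫_0^{6} (12ρ^2sin(φ)^2cos(θ)^2) · ρ^2 sin(φ) dρ dφ dθ.

Inner (ρ from 0 to 6): 93312sin(φ)^3cos(θ)^2/5.
Middle (φ from 0 to π): 124416cos(θ)^2/5.
Outer (θ from 0 to 2π): 124416π/5.

Therefore ∯_{∂V} F · n dS = 124416π/5.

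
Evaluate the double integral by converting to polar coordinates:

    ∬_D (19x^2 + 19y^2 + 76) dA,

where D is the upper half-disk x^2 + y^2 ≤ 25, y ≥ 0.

The region D is 0 ≤ r ≤ 5, 0 ≤ θ ≤ π in polar coordinates, where x = r cos(θ), y = r sin(θ), and dA = r dr dθ.

Under the substitution, the integrand becomes 19r^2 + 76, so

    ∬_D (19x^2 + 19y^2 + 76) dA = ∫_{0}^{π} ∫_{0}^{5} (19r^2 + 76) · r dr dθ.

Inner integral (in r): ∫_{0}^{5} (19r^2 + 76) · r dr = 15675/4.

Outer integral (in θ): ∫_{0}^{π} (15675/4) dθ = 15675π/4.

Therefore ∬_D (19x^2 + 19y^2 + 76) dA = 15675π/4.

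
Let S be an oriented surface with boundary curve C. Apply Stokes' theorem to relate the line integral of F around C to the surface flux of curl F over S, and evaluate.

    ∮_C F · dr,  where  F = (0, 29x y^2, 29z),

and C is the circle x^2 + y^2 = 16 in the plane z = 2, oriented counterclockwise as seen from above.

Let S be the flat disk x^2 + y^2 ≤ 16 in the plane z = 2, with upward unit normal n̂ = ẑ. By Stokes' theorem,

    ∮_C F · dr = ∬_S (∇ × F) · n̂ dS = ∬_D (curl F)_z dA,

where D is the disk x^2 + y^2 ≤ 16.

Compute the curl of F = (0, 29x y^2, 29z):
    (∇ × F)_x = ∂F_z/∂y - ∂F_y/∂z = 0,
    (∇ × F)_y = ∂F_x/∂z - ∂F_z/∂x = 0,
    (∇ × F)_z = ∂F_y/∂x - ∂F_x/∂y = 29y^2.

On z = 2, (curl F)_z = 29y^2.

Convert to polar (x = r cos θ, y = r sin θ, dA = r dr dθ); the integrand becomes 29r^2sin(θ)^2, so

    ∬_D (curl F)_z dA = ∫_0^{2π} ∫_0^{4} (29r^2sin(θ)^2) · r dr dθ.

Inner (r from 0 to 4): 1856sin(θ)^2.
Outer (θ from 0 to 2π): 1856π.

Therefore ∮_C F · dr = 1856π.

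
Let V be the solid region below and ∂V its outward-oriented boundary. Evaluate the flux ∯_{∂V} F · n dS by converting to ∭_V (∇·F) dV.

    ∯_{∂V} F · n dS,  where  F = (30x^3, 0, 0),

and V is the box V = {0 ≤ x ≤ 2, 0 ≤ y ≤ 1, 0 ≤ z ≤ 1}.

By the divergence theorem,

    ∯_{∂V} F · n dS = ∭_V (∇ · F) dV.

Compute the divergence:
    ∇ · F = ∂F_x/∂x + ∂F_y/∂y + ∂F_z/∂z = 90x^2 + 0 + 0 = 90x^2.

V is a rectangular box, so dV = dx dy dz with 0 ≤ x ≤ 2, 0 ≤ y ≤ 1, 0 ≤ z ≤ 1.

Integrate (90x^2) over V as an iterated integral:

    ∭_V (∇·F) dV = ∫_0^{2} ∫_0^{1} ∫_0^{1} (90x^2) dz dy dx.

Inner (z from 0 to 1): 90x^2.
Middle (y from 0 to 1): 90x^2.
Outer (x from 0 to 2): 240.

Therefore ∯_{∂V} F · n dS = 240.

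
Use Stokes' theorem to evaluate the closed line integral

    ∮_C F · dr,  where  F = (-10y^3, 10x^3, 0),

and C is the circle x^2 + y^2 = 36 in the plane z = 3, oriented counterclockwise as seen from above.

Let S be the flat disk x^2 + y^2 ≤ 36 in the plane z = 3, with upward unit normal n̂ = ẑ. By Stokes' theorem,

    ∮_C F · dr = ∬_S (∇ × F) · n̂ dS = ∬_D (curl F)_z dA,

where D is the disk x^2 + y^2 ≤ 36.

Compute the curl of F = (-10y^3, 10x^3, 0):
    (∇ × F)_x = ∂F_z/∂y - ∂F_y/∂z = 0,
    (∇ × F)_y = ∂F_x/∂z - ∂F_z/∂x = 0,
    (∇ × F)_z = ∂F_y/∂x - ∂F_x/∂y = 30x^2 + 30y^2.

On z = 3, (curl F)_z = 30x^2 + 30y^2.

Convert to polar (x = r cos θ, y = r sin θ, dA = r dr dθ); the integrand becomes 30r^2, so

    ∬_D (curl F)_z dA = ∫_0^{2π} ∫_0^{6} (30r^2) · r dr dθ.

Inner (r from 0 to 6): 9720.
Outer (θ from 0 to 2π): 19440π.

Therefore ∮_C F · dr = 19440π.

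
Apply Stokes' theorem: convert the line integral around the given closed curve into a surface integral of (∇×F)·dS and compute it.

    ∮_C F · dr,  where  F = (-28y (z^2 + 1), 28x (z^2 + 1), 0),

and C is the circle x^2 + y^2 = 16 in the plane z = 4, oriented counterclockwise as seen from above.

Let S be the flat disk x^2 + y^2 ≤ 16 in the plane z = 4, with upward unit normal n̂ = ẑ. By Stokes' theorem,

    ∮_C F · dr = ∬_S (∇ × F) · n̂ dS = ∬_D (curl F)_z dA,

where D is the disk x^2 + y^2 ≤ 16.

Compute the curl of F = (-28y (z^2 + 1), 28x (z^2 + 1), 0):
    (∇ × F)_x = ∂F_z/∂y - ∂F_y/∂z = -56x z,
    (∇ × F)_y = ∂F_x/∂z - ∂F_z/∂x = -56y z,
    (∇ × F)_z = ∂F_y/∂x - ∂F_x/∂y = 56z^2 + 56.

On z = 4, (curl F)_z = 952.

Convert to polar (x = r cos θ, y = r sin θ, dA = r dr dθ); the integrand becomes 952, so

    ∬_D (curl F)_z dA = ∫_0^{2π} ∫_0^{4} (952) · r dr dθ.

Inner (r from 0 to 4): 7616.
Outer (θ from 0 to 2π): 15232π.

Therefore ∮_C F · dr = 15232π.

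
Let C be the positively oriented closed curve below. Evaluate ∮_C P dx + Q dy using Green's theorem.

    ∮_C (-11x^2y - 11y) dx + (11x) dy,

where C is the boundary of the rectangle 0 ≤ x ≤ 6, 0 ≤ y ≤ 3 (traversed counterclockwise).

Green's theorem converts the closed line integral into a double integral over the enclosed region D:

    ∮_C P dx + Q dy = ∬_D (∂Q/∂x - ∂P/∂y) dA.

Here P = -11x^2y - 11y, Q = 11x, so

    ∂Q/∂x = 11,    ∂P/∂y = -11x^2 - 11,
    ∂Q/∂x - ∂P/∂y = 11x^2 + 22.

D is the region 0 ≤ x ≤ 6, 0 ≤ y ≤ 3. Evaluating the double integral:

    ∬_D (11x^2 + 22) dA = ∫_0^{6} ∫_0^{3} (11x^2 + 22) dy dx.

Inner (y from 0 to 3): 33x^2 + 66.
Outer (x from 0 to 6): 2772.

Therefore ∮_C P dx + Q dy = 2772.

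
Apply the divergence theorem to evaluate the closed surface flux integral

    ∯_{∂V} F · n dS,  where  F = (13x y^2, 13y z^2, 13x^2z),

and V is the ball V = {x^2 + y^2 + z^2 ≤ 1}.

By the divergence theorem,

    ∯_{∂V} F · n dS = ∭_V (∇ · F) dV.

Compute the divergence:
    ∇ · F = ∂F_x/∂x + ∂F_y/∂y + ∂F_z/∂z = 13y^2 + 13z^2 + 13x^2 = 13x^2 + 13y^2 + 13z^2.

In spherical coordinates, x = ρ sin(φ) cos(θ), y = ρ sin(φ) sin(θ), z = ρ cos(φ), dV = ρ^2 sin(φ) dρ dφ dθ, with 0 ≤ ρ ≤ 1, 0 ≤ φ ≤ π, 0 ≤ θ ≤ 2π.

The integrand, after substitution and multiplying by the volume element, becomes (13ρ^2) · ρ^2 sin(φ), so

    ∭_V (∇·F) dV = ∫_0^{2π} ∫_0^{π} ∫_0^{1} (13ρ^2) · ρ^2 sin(φ) dρ dφ dθ.

Inner (ρ from 0 to 1): 13sin(φ)/5.
Middle (φ from 0 to π): 26/5.
Outer (θ from 0 to 2π): 52π/5.

Therefore ∯_{∂V} F · n dS = 52π/5.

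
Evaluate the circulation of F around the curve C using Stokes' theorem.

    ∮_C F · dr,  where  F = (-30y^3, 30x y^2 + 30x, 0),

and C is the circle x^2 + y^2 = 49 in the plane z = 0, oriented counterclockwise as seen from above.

Let S be the flat disk x^2 + y^2 ≤ 49 in the plane z = 0, with upward unit normal n̂ = ẑ. By Stokes' theorem,

    ∮_C F · dr = ∬_S (∇ × F) · n̂ dS = ∬_D (curl F)_z dA,

where D is the disk x^2 + y^2 ≤ 49.

Compute the curl of F = (-30y^3, 30x y^2 + 30x, 0):
    (∇ × F)_x = ∂F_z/∂y - ∂F_y/∂z = 0,
    (∇ × F)_y = ∂F_x/∂z - ∂F_z/∂x = 0,
    (∇ × F)_z = ∂F_y/∂x - ∂F_x/∂y = 120y^2 + 30.

On z = 0, (curl F)_z = 120y^2 + 30.

Convert to polar (x = r cos θ, y = r sin θ, dA = r dr dθ); the integrand becomes 120r^2sin(θ)^2 + 30, so

    ∬_D (curl F)_z dA = ∫_0^{2π} ∫_0^{7} (120r^2sin(θ)^2 + 30) · r dr dθ.

Inner (r from 0 to 7): 72030sin(θ)^2 + 735.
Outer (θ from 0 to 2π): 73500π.

Therefore ∮_C F · dr = 73500π.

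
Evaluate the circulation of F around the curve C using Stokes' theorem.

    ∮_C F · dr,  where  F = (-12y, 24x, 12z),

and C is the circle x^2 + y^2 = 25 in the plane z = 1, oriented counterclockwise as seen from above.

Let S be the flat disk x^2 + y^2 ≤ 25 in the plane z = 1, with upward unit normal n̂ = ẑ. By Stokes' theorem,

    ∮_C F · dr = ∬_S (∇ × F) · n̂ dS = ∬_D (curl F)_z dA,

where D is the disk x^2 + y^2 ≤ 25.

Compute the curl of F = (-12y, 24x, 12z):
    (∇ × F)_x = ∂F_z/∂y - ∂F_y/∂z = 0,
    (∇ × F)_y = ∂F_x/∂z - ∂F_z/∂x = 0,
    (∇ × F)_z = ∂F_y/∂x - ∂F_x/∂y = 36.

On z = 1, (curl F)_z = 36.

Convert to polar (x = r cos θ, y = r sin θ, dA = r dr dθ); the integrand becomes 36, so

    ∬_D (curl F)_z dA = ∫_0^{2π} ∫_0^{5} (36) · r dr dθ.

Inner (r from 0 to 5): 450.
Outer (θ from 0 to 2π): 900π.

Therefore ∮_C F · dr = 900π.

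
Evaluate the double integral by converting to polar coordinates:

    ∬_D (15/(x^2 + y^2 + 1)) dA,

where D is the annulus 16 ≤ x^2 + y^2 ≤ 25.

The region D is 4 ≤ r ≤ 5, 0 ≤ θ ≤ 2π in polar coordinates, where x = r cos(θ), y = r sin(θ), and dA = r dr dθ.

Under the substitution, the integrand becomes 15/(r^2 + 1), so

    ∬_D (15/(x^2 + y^2 + 1)) dA = ∫_{0}^{2π} ∫_{4}^{5} (15/(r^2 + 1)) · r dr dθ.

Inner integral (in r): ∫_{4}^{5} (15/(r^2 + 1)) · r dr = log(8031810176sqrt(442)/6975757441).

Outer integral (in θ): ∫_{0}^{2π} (log(8031810176sqrt(442)/6975757441)) dθ = log((8031810176sqrt(442)/6975757441)^(2π)).

Therefore ∬_D (15/(x^2 + y^2 + 1)) dA = log((8031810176sqrt(442)/6975757441)^(2π)).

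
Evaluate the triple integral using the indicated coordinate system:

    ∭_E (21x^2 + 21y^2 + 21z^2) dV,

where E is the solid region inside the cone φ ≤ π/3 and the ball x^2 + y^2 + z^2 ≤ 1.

In spherical coordinates, x = ρ sin(φ) cos(θ), y = ρ sin(φ) sin(θ), z = ρ cos(φ), and dV = ρ^2 sin(φ) dρ dφ dθ.

The integrand becomes 21ρ^2, so

    ∭_E (21x^2 + 21y^2 + 21z^2) dV = ∫_{0}^{2π} ∫_{0}^{π/3} ∫_{0}^{1} (21ρ^2) · ρ^2 sin(φ) dρ dφ dθ.

Inner (ρ): 21sin(φ)/5.
Middle (φ): 21/10.
Outer (θ): 21π/5.

Therefore the triple integral equals 21π/5.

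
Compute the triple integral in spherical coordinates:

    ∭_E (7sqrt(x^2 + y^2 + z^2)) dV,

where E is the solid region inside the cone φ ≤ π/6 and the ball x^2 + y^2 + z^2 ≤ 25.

In spherical coordinates, x = ρ sin(φ) cos(θ), y = ρ sin(φ) sin(θ), z = ρ cos(φ), and dV = ρ^2 sin(φ) dρ dφ dθ.

The integrand becomes 7ρ, so

    ∭_E (7sqrt(x^2 + y^2 + z^2)) dV = ∫_{0}^{2π} ∫_{0}^{π/6} ∫_{0}^{5} (7ρ) · ρ^2 sin(φ) dρ dφ dθ.

Inner (ρ): 4375sin(φ)/4.
Middle (φ): 4375/4 - 4375sqrt(3)/8.
Outer (θ): 4375π (2 - sqrt(3))/4.

Therefore the triple integral equals 4375π (2 - sqrt(3))/4.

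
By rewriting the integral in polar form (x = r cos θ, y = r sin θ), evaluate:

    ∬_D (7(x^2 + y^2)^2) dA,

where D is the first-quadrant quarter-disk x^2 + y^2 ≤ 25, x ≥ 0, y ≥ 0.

The region D is 0 ≤ r ≤ 5, 0 ≤ θ ≤ π/2 in polar coordinates, where x = r cos(θ), y = r sin(θ), and dA = r dr dθ.

Under the substitution, the integrand becomes 7r^4, so

    ∬_D (7(x^2 + y^2)^2) dA = ∫_{0}^{π/2} ∫_{0}^{5} (7r^4) · r dr dθ.

Inner integral (in r): ∫_{0}^{5} (7r^4) · r dr = 109375/6.

Outer integral (in θ): ∫_{0}^{π/2} (109375/6) dθ = 109375π/12.

Therefore ∬_D (7(x^2 + y^2)^2) dA = 109375π/12.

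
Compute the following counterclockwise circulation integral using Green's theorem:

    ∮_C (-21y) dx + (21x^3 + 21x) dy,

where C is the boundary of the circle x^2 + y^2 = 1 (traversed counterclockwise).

Green's theorem converts the closed line integral into a double integral over the enclosed region D:

    ∮_C P dx + Q dy = ∬_D (∂Q/∂x - ∂P/∂y) dA.

Here P = -21y, Q = 21x^3 + 21x, so

    ∂Q/∂x = 63x^2 + 21,    ∂P/∂y = -21,
    ∂Q/∂x - ∂P/∂y = 63x^2 + 42.

D is the region x^2 + y^2 ≤ 1. Evaluating the double integral:

In polar coordinates (x = r cos θ, y = r sin θ, dA = r dr dθ) the integrand becomes 63r^2cos(θ)^2 + 42, so

    ∬_D (63x^2 + 42) dA = ∫_0^{2π} ∫_0^{1} (63r^2cos(θ)^2 + 42) · r dr dθ.

Inner (r from 0 to 1): 63cos(θ)^2/4 + 21.
Outer (θ from 0 to 2π): 231π/4.

Therefore ∮_C P dx + Q dy = 231π/4.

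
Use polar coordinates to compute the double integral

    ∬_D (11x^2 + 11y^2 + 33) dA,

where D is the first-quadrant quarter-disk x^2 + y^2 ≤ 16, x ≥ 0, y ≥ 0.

The region D is 0 ≤ r ≤ 4, 0 ≤ θ ≤ π/2 in polar coordinates, where x = r cos(θ), y = r sin(θ), and dA = r dr dθ.

Under the substitution, the integrand becomes 11r^2 + 33, so

    ∬_D (11x^2 + 11y^2 + 33) dA = ∫_{0}^{π/2} ∫_{0}^{4} (11r^2 + 33) · r dr dθ.

Inner integral (in r): ∫_{0}^{4} (11r^2 + 33) · r dr = 968.

Outer integral (in θ): ∫_{0}^{π/2} (968) dθ = 484π.

Therefore ∬_D (11x^2 + 11y^2 + 33) dA = 484π.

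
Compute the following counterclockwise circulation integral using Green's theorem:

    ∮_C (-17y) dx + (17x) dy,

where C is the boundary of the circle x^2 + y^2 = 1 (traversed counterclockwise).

Green's theorem converts the closed line integral into a double integral over the enclosed region D:

    ∮_C P dx + Q dy = ∬_D (∂Q/∂x - ∂P/∂y) dA.

Here P = -17y, Q = 17x, so

    ∂Q/∂x = 17,    ∂P/∂y = -17,
    ∂Q/∂x - ∂P/∂y = 34.

D is the region x^2 + y^2 ≤ 1. Evaluating the double integral:

In polar coordinates (x = r cos θ, y = r sin θ, dA = r dr dθ) the integrand becomes 34, so

    ∬_D (34) dA = ∫_0^{2π} ∫_0^{1} (34) · r dr dθ.

Inner (r from 0 to 1): 17.
Outer (θ from 0 to 2π): 34π.

Therefore ∮_C P dx + Q dy = 34π.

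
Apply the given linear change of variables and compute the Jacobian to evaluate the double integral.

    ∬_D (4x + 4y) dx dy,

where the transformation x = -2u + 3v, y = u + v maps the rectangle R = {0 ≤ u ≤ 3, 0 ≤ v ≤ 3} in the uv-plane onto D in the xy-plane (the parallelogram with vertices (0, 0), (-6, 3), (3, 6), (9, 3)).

Compute the Jacobian determinant of (x, y) with respect to (u, v):

    ∂(x,y)/∂(u,v) = | -2  3 | = (-2)(1) - (3)(1) = -5.
                   | 1  1 |

Its absolute value is |J| = 5 (the area scaling factor).

Substituting x = -2u + 3v, y = u + v into the integrand,

    4x + 4y → -4u + 16v,

so the integral becomes

    ∬_R (-4u + 16v) · |J| du dv = ∫_0^3 ∫_0^3 (-20u + 80v) dv du.

Inner (v): 360 - 60u.
Outer (u): 810.

Therefore ∬_D (4x + 4y) dx dy = 810.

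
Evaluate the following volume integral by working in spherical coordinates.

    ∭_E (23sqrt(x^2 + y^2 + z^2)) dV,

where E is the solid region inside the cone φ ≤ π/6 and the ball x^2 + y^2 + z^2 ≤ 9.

In spherical coordinates, x = ρ sin(φ) cos(θ), y = ρ sin(φ) sin(θ), z = ρ cos(φ), and dV = ρ^2 sin(φ) dρ dφ dθ.

The integrand becomes 23ρ, so

    ∭_E (23sqrt(x^2 + y^2 + z^2)) dV = ∫_{0}^{2π} ∫_{0}^{π/6} ∫_{0}^{3} (23ρ) · ρ^2 sin(φ) dρ dφ dθ.

Inner (ρ): 1863sin(φ)/4.
Middle (φ): 1863/4 - 1863sqrt(3)/8.
Outer (θ): 1863π (2 - sqrt(3))/4.

Therefore the triple integral equals 1863π (2 - sqrt(3))/4.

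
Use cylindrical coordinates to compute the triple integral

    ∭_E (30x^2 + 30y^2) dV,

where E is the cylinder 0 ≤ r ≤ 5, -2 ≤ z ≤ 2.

In cylindrical coordinates, x = r cos(θ), y = r sin(θ), z = z, and dV = r dr dθ dz.

The integrand becomes 30r^2, so

    ∭_E (30x^2 + 30y^2) dV = ∫_{0}^{2π} ∫_{0}^{5} ∫_{-2}^{2} (30r^2) · r dz dr dθ.

Inner (z): 120r^3.
Middle (r from 0 to 5): 18750.
Outer (θ): 37500π.

Therefore the triple integral equals 37500π.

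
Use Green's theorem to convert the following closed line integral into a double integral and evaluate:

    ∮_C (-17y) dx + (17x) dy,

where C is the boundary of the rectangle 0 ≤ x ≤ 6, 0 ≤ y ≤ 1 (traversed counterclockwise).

Green's theorem converts the closed line integral into a double integral over the enclosed region D:

    ∮_C P dx + Q dy = ∬_D (∂Q/∂x - ∂P/∂y) dA.

Here P = -17y, Q = 17x, so

    ∂Q/∂x = 17,    ∂P/∂y = -17,
    ∂Q/∂x - ∂P/∂y = 34.

D is the region 0 ≤ x ≤ 6, 0 ≤ y ≤ 1. Evaluating the double integral:

    ∬_D (34) dA = ∫_0^{6} ∫_0^{1} (34) dy dx.

Inner (y from 0 to 1): 34.
Outer (x from 0 to 6): 204.

Therefore ∮_C P dx + Q dy = 204.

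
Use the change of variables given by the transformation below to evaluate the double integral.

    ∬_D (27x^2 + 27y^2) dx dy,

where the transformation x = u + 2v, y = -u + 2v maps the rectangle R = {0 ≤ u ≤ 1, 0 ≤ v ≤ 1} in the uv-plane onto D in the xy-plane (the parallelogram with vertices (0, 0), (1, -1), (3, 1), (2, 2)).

Compute the Jacobian determinant of (x, y) with respect to (u, v):

    ∂(x,y)/∂(u,v) = | 1  2 | = (1)(2) - (2)(-1) = 4.
                   | -1  2 |

Its absolute value is |J| = 4 (the area scaling factor).

Substituting x = u + 2v, y = -u + 2v into the integrand,

    27x^2 + 27y^2 → 54u^2 + 216v^2,

so the integral becomes

    ∬_R (54u^2 + 216v^2) · |J| du dv = ∫_0^1 ∫_0^1 (216u^2 + 864v^2) dv du.

Inner (v): 216u^2 + 288.
Outer (u): 360.

Therefore ∬_D (27x^2 + 27y^2) dx dy = 360.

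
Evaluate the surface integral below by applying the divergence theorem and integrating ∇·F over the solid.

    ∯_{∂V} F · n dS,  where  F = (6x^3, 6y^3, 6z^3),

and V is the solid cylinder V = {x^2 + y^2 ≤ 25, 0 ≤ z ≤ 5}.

By the divergence theorem,

    ∯_{∂V} F · n dS = ∭_V (∇ · F) dV.

Compute the divergence:
    ∇ · F = ∂F_x/∂x + ∂F_y/∂y + ∂F_z/∂z = 18x^2 + 18y^2 + 18z^2.

In cylindrical coordinates, x = r cos(θ), y = r sin(θ), z = z, dV = r dr dθ dz, with 0 ≤ r ≤ 5, 0 ≤ θ ≤ 2π, 0 ≤ z ≤ 5.

The integrand, after substitution and multiplying by the volume element, becomes (18r^2 + 18z^2) · r, so

    ∭_V (∇·F) dV = ∫_0^{2π} ∫_0^{5} ∫_0^{5} (18r^2 + 18z^2) · r dz dr dθ.

Inner (z from 0 to 5): 90r^3 + 750r.
Middle (r from 0 to 5): 46875/2.
Outer (θ from 0 to 2π): 46875π.

Therefore ∯_{∂V} F · n dS = 46875π.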